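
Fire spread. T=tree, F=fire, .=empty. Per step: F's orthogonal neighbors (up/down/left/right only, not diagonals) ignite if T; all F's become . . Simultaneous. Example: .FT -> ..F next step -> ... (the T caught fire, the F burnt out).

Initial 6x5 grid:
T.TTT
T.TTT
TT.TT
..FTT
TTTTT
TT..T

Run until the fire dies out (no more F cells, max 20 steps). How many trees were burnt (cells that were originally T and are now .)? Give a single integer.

Answer: 18

Derivation:
Step 1: +2 fires, +1 burnt (F count now 2)
Step 2: +4 fires, +2 burnt (F count now 4)
Step 3: +5 fires, +4 burnt (F count now 5)
Step 4: +5 fires, +5 burnt (F count now 5)
Step 5: +2 fires, +5 burnt (F count now 2)
Step 6: +0 fires, +2 burnt (F count now 0)
Fire out after step 6
Initially T: 22, now '.': 26
Total burnt (originally-T cells now '.'): 18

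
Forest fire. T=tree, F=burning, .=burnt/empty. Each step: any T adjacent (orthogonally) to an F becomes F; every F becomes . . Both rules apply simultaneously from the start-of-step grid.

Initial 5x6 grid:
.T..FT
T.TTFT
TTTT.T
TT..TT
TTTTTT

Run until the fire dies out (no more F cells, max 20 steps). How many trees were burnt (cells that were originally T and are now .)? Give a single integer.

Answer: 20

Derivation:
Step 1: +3 fires, +2 burnt (F count now 3)
Step 2: +3 fires, +3 burnt (F count now 3)
Step 3: +2 fires, +3 burnt (F count now 2)
Step 4: +3 fires, +2 burnt (F count now 3)
Step 5: +3 fires, +3 burnt (F count now 3)
Step 6: +4 fires, +3 burnt (F count now 4)
Step 7: +2 fires, +4 burnt (F count now 2)
Step 8: +0 fires, +2 burnt (F count now 0)
Fire out after step 8
Initially T: 21, now '.': 29
Total burnt (originally-T cells now '.'): 20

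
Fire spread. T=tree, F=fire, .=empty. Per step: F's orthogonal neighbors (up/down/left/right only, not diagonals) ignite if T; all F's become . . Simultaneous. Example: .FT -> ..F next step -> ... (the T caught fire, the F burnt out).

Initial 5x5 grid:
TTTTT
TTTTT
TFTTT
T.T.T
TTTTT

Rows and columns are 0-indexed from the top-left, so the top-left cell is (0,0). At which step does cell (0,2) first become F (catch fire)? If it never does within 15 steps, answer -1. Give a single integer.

Step 1: cell (0,2)='T' (+3 fires, +1 burnt)
Step 2: cell (0,2)='T' (+6 fires, +3 burnt)
Step 3: cell (0,2)='F' (+6 fires, +6 burnt)
  -> target ignites at step 3
Step 4: cell (0,2)='.' (+5 fires, +6 burnt)
Step 5: cell (0,2)='.' (+2 fires, +5 burnt)
Step 6: cell (0,2)='.' (+0 fires, +2 burnt)
  fire out at step 6

3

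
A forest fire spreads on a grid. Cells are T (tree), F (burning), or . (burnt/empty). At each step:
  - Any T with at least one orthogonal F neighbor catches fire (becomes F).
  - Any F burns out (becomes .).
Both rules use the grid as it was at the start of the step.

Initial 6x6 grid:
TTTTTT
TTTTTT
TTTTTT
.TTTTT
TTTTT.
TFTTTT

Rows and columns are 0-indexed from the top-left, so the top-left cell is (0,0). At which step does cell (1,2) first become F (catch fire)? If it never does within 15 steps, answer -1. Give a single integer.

Step 1: cell (1,2)='T' (+3 fires, +1 burnt)
Step 2: cell (1,2)='T' (+4 fires, +3 burnt)
Step 3: cell (1,2)='T' (+4 fires, +4 burnt)
Step 4: cell (1,2)='T' (+6 fires, +4 burnt)
Step 5: cell (1,2)='F' (+5 fires, +6 burnt)
  -> target ignites at step 5
Step 6: cell (1,2)='.' (+5 fires, +5 burnt)
Step 7: cell (1,2)='.' (+3 fires, +5 burnt)
Step 8: cell (1,2)='.' (+2 fires, +3 burnt)
Step 9: cell (1,2)='.' (+1 fires, +2 burnt)
Step 10: cell (1,2)='.' (+0 fires, +1 burnt)
  fire out at step 10

5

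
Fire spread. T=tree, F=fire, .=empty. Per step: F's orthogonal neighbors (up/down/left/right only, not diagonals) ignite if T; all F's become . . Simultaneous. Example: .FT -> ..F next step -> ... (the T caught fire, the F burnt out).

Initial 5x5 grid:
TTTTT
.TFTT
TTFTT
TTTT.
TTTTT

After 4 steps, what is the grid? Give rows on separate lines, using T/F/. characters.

Step 1: 6 trees catch fire, 2 burn out
  TTFTT
  .F.FT
  TF.FT
  TTFT.
  TTTTT
Step 2: 8 trees catch fire, 6 burn out
  TF.FT
  ....F
  F...F
  TF.F.
  TTFTT
Step 3: 5 trees catch fire, 8 burn out
  F...F
  .....
  .....
  F....
  TF.FT
Step 4: 2 trees catch fire, 5 burn out
  .....
  .....
  .....
  .....
  F...F

.....
.....
.....
.....
F...F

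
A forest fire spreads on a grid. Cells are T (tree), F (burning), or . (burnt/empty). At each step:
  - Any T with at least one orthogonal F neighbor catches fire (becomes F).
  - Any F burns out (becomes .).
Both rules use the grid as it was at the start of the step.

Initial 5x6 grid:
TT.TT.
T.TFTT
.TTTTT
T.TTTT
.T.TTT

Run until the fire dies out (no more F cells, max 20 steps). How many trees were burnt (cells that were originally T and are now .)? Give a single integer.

Answer: 17

Derivation:
Step 1: +4 fires, +1 burnt (F count now 4)
Step 2: +5 fires, +4 burnt (F count now 5)
Step 3: +5 fires, +5 burnt (F count now 5)
Step 4: +2 fires, +5 burnt (F count now 2)
Step 5: +1 fires, +2 burnt (F count now 1)
Step 6: +0 fires, +1 burnt (F count now 0)
Fire out after step 6
Initially T: 22, now '.': 25
Total burnt (originally-T cells now '.'): 17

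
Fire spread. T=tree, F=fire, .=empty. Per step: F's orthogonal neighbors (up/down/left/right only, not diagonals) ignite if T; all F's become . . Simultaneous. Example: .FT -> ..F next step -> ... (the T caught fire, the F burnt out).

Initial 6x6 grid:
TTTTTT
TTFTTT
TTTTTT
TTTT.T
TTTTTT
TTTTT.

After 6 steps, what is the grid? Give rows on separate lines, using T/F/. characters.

Step 1: 4 trees catch fire, 1 burn out
  TTFTTT
  TF.FTT
  TTFTTT
  TTTT.T
  TTTTTT
  TTTTT.
Step 2: 7 trees catch fire, 4 burn out
  TF.FTT
  F...FT
  TF.FTT
  TTFT.T
  TTTTTT
  TTTTT.
Step 3: 8 trees catch fire, 7 burn out
  F...FT
  .....F
  F...FT
  TF.F.T
  TTFTTT
  TTTTT.
Step 4: 6 trees catch fire, 8 burn out
  .....F
  ......
  .....F
  F....T
  TF.FTT
  TTFTT.
Step 5: 5 trees catch fire, 6 burn out
  ......
  ......
  ......
  .....F
  F...FT
  TF.FT.
Step 6: 3 trees catch fire, 5 burn out
  ......
  ......
  ......
  ......
  .....F
  F...F.

......
......
......
......
.....F
F...F.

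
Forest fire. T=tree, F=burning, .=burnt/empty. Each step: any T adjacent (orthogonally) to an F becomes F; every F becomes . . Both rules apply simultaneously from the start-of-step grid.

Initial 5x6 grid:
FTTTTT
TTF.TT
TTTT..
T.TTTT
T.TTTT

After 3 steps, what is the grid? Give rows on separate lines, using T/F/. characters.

Step 1: 5 trees catch fire, 2 burn out
  .FFTTT
  FF..TT
  TTFT..
  T.TTTT
  T.TTTT
Step 2: 5 trees catch fire, 5 burn out
  ...FTT
  ....TT
  FF.F..
  T.FTTT
  T.TTTT
Step 3: 4 trees catch fire, 5 burn out
  ....FT
  ....TT
  ......
  F..FTT
  T.FTTT

....FT
....TT
......
F..FTT
T.FTTT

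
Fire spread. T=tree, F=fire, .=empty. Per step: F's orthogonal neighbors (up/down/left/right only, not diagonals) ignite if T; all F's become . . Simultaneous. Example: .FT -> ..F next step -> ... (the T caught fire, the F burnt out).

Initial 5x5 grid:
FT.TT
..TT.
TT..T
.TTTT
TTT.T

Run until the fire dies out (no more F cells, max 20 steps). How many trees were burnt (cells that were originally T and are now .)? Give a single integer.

Step 1: +1 fires, +1 burnt (F count now 1)
Step 2: +0 fires, +1 burnt (F count now 0)
Fire out after step 2
Initially T: 16, now '.': 10
Total burnt (originally-T cells now '.'): 1

Answer: 1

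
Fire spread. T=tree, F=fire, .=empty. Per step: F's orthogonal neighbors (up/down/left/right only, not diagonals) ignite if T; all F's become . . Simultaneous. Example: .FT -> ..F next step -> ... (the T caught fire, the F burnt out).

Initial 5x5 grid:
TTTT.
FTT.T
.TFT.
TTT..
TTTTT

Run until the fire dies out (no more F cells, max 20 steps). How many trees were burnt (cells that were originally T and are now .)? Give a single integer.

Step 1: +6 fires, +2 burnt (F count now 6)
Step 2: +4 fires, +6 burnt (F count now 4)
Step 3: +4 fires, +4 burnt (F count now 4)
Step 4: +2 fires, +4 burnt (F count now 2)
Step 5: +0 fires, +2 burnt (F count now 0)
Fire out after step 5
Initially T: 17, now '.': 24
Total burnt (originally-T cells now '.'): 16

Answer: 16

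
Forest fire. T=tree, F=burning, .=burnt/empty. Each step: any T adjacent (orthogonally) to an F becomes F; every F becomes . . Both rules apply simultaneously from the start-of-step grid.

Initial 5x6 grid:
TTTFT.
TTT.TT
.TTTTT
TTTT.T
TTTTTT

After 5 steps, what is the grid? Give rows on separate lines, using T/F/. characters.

Step 1: 2 trees catch fire, 1 burn out
  TTF.F.
  TTT.TT
  .TTTTT
  TTTT.T
  TTTTTT
Step 2: 3 trees catch fire, 2 burn out
  TF....
  TTF.FT
  .TTTTT
  TTTT.T
  TTTTTT
Step 3: 5 trees catch fire, 3 burn out
  F.....
  TF...F
  .TFTFT
  TTTT.T
  TTTTTT
Step 4: 5 trees catch fire, 5 burn out
  ......
  F.....
  .F.F.F
  TTFT.T
  TTTTTT
Step 5: 4 trees catch fire, 5 burn out
  ......
  ......
  ......
  TF.F.F
  TTFTTT

......
......
......
TF.F.F
TTFTTT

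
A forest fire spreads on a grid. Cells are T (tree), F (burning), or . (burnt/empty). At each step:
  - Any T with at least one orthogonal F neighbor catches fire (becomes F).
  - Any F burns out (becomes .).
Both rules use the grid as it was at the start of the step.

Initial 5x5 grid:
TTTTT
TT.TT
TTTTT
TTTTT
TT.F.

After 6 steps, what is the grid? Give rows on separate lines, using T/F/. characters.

Step 1: 1 trees catch fire, 1 burn out
  TTTTT
  TT.TT
  TTTTT
  TTTFT
  TT...
Step 2: 3 trees catch fire, 1 burn out
  TTTTT
  TT.TT
  TTTFT
  TTF.F
  TT...
Step 3: 4 trees catch fire, 3 burn out
  TTTTT
  TT.FT
  TTF.F
  TF...
  TT...
Step 4: 5 trees catch fire, 4 burn out
  TTTFT
  TT..F
  TF...
  F....
  TF...
Step 5: 5 trees catch fire, 5 burn out
  TTF.F
  TF...
  F....
  .....
  F....
Step 6: 2 trees catch fire, 5 burn out
  TF...
  F....
  .....
  .....
  .....

TF...
F....
.....
.....
.....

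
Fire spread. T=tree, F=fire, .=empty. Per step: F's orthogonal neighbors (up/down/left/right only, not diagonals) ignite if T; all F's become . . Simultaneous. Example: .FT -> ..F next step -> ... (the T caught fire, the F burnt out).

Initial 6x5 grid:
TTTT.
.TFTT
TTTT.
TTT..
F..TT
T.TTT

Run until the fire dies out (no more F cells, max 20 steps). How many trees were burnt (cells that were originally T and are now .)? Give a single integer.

Answer: 15

Derivation:
Step 1: +6 fires, +2 burnt (F count now 6)
Step 2: +8 fires, +6 burnt (F count now 8)
Step 3: +1 fires, +8 burnt (F count now 1)
Step 4: +0 fires, +1 burnt (F count now 0)
Fire out after step 4
Initially T: 20, now '.': 25
Total burnt (originally-T cells now '.'): 15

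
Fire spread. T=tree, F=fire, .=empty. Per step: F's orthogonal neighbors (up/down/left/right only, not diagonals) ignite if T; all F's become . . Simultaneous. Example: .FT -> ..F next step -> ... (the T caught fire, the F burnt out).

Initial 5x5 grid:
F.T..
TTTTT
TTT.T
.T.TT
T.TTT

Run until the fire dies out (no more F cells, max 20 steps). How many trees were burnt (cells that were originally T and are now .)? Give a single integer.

Answer: 16

Derivation:
Step 1: +1 fires, +1 burnt (F count now 1)
Step 2: +2 fires, +1 burnt (F count now 2)
Step 3: +2 fires, +2 burnt (F count now 2)
Step 4: +4 fires, +2 burnt (F count now 4)
Step 5: +1 fires, +4 burnt (F count now 1)
Step 6: +1 fires, +1 burnt (F count now 1)
Step 7: +1 fires, +1 burnt (F count now 1)
Step 8: +2 fires, +1 burnt (F count now 2)
Step 9: +1 fires, +2 burnt (F count now 1)
Step 10: +1 fires, +1 burnt (F count now 1)
Step 11: +0 fires, +1 burnt (F count now 0)
Fire out after step 11
Initially T: 17, now '.': 24
Total burnt (originally-T cells now '.'): 16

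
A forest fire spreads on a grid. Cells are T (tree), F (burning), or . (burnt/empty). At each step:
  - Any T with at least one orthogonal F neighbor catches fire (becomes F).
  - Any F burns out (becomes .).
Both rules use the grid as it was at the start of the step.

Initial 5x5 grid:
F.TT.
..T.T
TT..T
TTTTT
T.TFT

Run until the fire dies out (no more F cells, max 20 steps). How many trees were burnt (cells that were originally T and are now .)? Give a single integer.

Answer: 12

Derivation:
Step 1: +3 fires, +2 burnt (F count now 3)
Step 2: +2 fires, +3 burnt (F count now 2)
Step 3: +2 fires, +2 burnt (F count now 2)
Step 4: +3 fires, +2 burnt (F count now 3)
Step 5: +2 fires, +3 burnt (F count now 2)
Step 6: +0 fires, +2 burnt (F count now 0)
Fire out after step 6
Initially T: 15, now '.': 22
Total burnt (originally-T cells now '.'): 12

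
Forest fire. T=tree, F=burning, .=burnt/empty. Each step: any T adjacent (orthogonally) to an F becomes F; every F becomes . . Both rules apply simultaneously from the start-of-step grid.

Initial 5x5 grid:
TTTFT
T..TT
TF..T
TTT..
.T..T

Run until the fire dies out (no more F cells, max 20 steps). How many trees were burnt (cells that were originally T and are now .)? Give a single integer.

Answer: 13

Derivation:
Step 1: +5 fires, +2 burnt (F count now 5)
Step 2: +6 fires, +5 burnt (F count now 6)
Step 3: +2 fires, +6 burnt (F count now 2)
Step 4: +0 fires, +2 burnt (F count now 0)
Fire out after step 4
Initially T: 14, now '.': 24
Total burnt (originally-T cells now '.'): 13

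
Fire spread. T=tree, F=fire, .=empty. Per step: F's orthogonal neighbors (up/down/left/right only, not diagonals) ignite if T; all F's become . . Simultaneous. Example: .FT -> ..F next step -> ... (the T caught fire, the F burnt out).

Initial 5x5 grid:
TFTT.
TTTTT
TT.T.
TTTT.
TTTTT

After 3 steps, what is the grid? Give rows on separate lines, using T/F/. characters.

Step 1: 3 trees catch fire, 1 burn out
  F.FT.
  TFTTT
  TT.T.
  TTTT.
  TTTTT
Step 2: 4 trees catch fire, 3 burn out
  ...F.
  F.FTT
  TF.T.
  TTTT.
  TTTTT
Step 3: 3 trees catch fire, 4 burn out
  .....
  ...FT
  F..T.
  TFTT.
  TTTTT

.....
...FT
F..T.
TFTT.
TTTTT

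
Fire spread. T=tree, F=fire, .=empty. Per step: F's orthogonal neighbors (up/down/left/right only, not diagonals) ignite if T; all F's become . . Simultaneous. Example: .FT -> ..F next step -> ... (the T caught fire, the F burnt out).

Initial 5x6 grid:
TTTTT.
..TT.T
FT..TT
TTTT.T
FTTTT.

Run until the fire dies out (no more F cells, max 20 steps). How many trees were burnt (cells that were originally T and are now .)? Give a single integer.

Answer: 9

Derivation:
Step 1: +3 fires, +2 burnt (F count now 3)
Step 2: +2 fires, +3 burnt (F count now 2)
Step 3: +2 fires, +2 burnt (F count now 2)
Step 4: +2 fires, +2 burnt (F count now 2)
Step 5: +0 fires, +2 burnt (F count now 0)
Fire out after step 5
Initially T: 20, now '.': 19
Total burnt (originally-T cells now '.'): 9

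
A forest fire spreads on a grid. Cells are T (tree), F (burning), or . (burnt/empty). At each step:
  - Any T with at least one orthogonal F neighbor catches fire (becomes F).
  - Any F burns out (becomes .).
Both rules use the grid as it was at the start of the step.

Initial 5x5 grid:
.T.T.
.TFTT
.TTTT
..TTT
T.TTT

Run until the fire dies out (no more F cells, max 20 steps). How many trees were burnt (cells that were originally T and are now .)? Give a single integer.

Answer: 15

Derivation:
Step 1: +3 fires, +1 burnt (F count now 3)
Step 2: +6 fires, +3 burnt (F count now 6)
Step 3: +3 fires, +6 burnt (F count now 3)
Step 4: +2 fires, +3 burnt (F count now 2)
Step 5: +1 fires, +2 burnt (F count now 1)
Step 6: +0 fires, +1 burnt (F count now 0)
Fire out after step 6
Initially T: 16, now '.': 24
Total burnt (originally-T cells now '.'): 15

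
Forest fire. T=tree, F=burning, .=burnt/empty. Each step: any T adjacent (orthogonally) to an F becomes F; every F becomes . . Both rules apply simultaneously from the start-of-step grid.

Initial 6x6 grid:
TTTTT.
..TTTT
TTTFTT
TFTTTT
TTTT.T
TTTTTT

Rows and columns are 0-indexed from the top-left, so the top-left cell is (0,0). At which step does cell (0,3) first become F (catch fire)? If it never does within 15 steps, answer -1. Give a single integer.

Step 1: cell (0,3)='T' (+8 fires, +2 burnt)
Step 2: cell (0,3)='F' (+10 fires, +8 burnt)
  -> target ignites at step 2
Step 3: cell (0,3)='.' (+7 fires, +10 burnt)
Step 4: cell (0,3)='.' (+3 fires, +7 burnt)
Step 5: cell (0,3)='.' (+2 fires, +3 burnt)
Step 6: cell (0,3)='.' (+0 fires, +2 burnt)
  fire out at step 6

2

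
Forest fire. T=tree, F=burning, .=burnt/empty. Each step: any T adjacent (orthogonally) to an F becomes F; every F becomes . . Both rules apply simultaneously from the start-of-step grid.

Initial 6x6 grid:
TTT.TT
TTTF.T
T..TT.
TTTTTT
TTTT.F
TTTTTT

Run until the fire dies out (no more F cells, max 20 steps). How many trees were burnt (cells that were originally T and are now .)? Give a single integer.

Step 1: +4 fires, +2 burnt (F count now 4)
Step 2: +6 fires, +4 burnt (F count now 6)
Step 3: +5 fires, +6 burnt (F count now 5)
Step 4: +5 fires, +5 burnt (F count now 5)
Step 5: +3 fires, +5 burnt (F count now 3)
Step 6: +2 fires, +3 burnt (F count now 2)
Step 7: +0 fires, +2 burnt (F count now 0)
Fire out after step 7
Initially T: 28, now '.': 33
Total burnt (originally-T cells now '.'): 25

Answer: 25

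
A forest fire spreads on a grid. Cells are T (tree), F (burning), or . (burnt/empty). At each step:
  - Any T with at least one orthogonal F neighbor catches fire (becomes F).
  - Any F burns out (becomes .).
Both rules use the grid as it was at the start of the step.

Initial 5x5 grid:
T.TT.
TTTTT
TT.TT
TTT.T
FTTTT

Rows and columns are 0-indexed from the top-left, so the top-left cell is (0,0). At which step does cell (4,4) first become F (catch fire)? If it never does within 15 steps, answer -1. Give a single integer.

Step 1: cell (4,4)='T' (+2 fires, +1 burnt)
Step 2: cell (4,4)='T' (+3 fires, +2 burnt)
Step 3: cell (4,4)='T' (+4 fires, +3 burnt)
Step 4: cell (4,4)='F' (+3 fires, +4 burnt)
  -> target ignites at step 4
Step 5: cell (4,4)='.' (+2 fires, +3 burnt)
Step 6: cell (4,4)='.' (+3 fires, +2 burnt)
Step 7: cell (4,4)='.' (+3 fires, +3 burnt)
Step 8: cell (4,4)='.' (+0 fires, +3 burnt)
  fire out at step 8

4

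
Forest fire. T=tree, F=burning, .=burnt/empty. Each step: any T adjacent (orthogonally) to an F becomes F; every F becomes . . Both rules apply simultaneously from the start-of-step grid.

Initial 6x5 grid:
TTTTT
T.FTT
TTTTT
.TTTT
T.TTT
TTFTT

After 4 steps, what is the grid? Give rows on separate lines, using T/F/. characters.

Step 1: 6 trees catch fire, 2 burn out
  TTFTT
  T..FT
  TTFTT
  .TTTT
  T.FTT
  TF.FT
Step 2: 9 trees catch fire, 6 burn out
  TF.FT
  T...F
  TF.FT
  .TFTT
  T..FT
  F...F
Step 3: 8 trees catch fire, 9 burn out
  F...F
  T....
  F...F
  .F.FT
  F...F
  .....
Step 4: 2 trees catch fire, 8 burn out
  .....
  F....
  .....
  ....F
  .....
  .....

.....
F....
.....
....F
.....
.....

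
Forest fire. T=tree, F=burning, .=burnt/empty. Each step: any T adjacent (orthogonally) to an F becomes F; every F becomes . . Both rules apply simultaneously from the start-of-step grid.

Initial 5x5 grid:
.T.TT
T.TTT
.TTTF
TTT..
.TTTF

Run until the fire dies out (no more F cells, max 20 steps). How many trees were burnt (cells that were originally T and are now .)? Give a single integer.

Answer: 14

Derivation:
Step 1: +3 fires, +2 burnt (F count now 3)
Step 2: +4 fires, +3 burnt (F count now 4)
Step 3: +5 fires, +4 burnt (F count now 5)
Step 4: +1 fires, +5 burnt (F count now 1)
Step 5: +1 fires, +1 burnt (F count now 1)
Step 6: +0 fires, +1 burnt (F count now 0)
Fire out after step 6
Initially T: 16, now '.': 23
Total burnt (originally-T cells now '.'): 14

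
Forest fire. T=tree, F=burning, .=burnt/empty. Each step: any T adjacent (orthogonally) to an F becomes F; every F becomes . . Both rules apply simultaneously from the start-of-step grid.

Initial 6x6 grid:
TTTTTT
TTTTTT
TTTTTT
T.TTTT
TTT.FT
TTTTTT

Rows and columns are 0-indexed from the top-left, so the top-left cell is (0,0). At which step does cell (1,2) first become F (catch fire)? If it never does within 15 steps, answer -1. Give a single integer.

Step 1: cell (1,2)='T' (+3 fires, +1 burnt)
Step 2: cell (1,2)='T' (+5 fires, +3 burnt)
Step 3: cell (1,2)='T' (+5 fires, +5 burnt)
Step 4: cell (1,2)='T' (+6 fires, +5 burnt)
Step 5: cell (1,2)='F' (+6 fires, +6 burnt)
  -> target ignites at step 5
Step 6: cell (1,2)='.' (+4 fires, +6 burnt)
Step 7: cell (1,2)='.' (+3 fires, +4 burnt)
Step 8: cell (1,2)='.' (+1 fires, +3 burnt)
Step 9: cell (1,2)='.' (+0 fires, +1 burnt)
  fire out at step 9

5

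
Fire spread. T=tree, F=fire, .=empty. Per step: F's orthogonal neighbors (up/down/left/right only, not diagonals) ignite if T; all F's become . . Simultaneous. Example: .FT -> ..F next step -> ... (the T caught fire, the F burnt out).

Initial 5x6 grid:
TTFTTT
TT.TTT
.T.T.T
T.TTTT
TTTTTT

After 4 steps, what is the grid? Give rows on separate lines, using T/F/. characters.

Step 1: 2 trees catch fire, 1 burn out
  TF.FTT
  TT.TTT
  .T.T.T
  T.TTTT
  TTTTTT
Step 2: 4 trees catch fire, 2 burn out
  F...FT
  TF.FTT
  .T.T.T
  T.TTTT
  TTTTTT
Step 3: 5 trees catch fire, 4 burn out
  .....F
  F...FT
  .F.F.T
  T.TTTT
  TTTTTT
Step 4: 2 trees catch fire, 5 burn out
  ......
  .....F
  .....T
  T.TFTT
  TTTTTT

......
.....F
.....T
T.TFTT
TTTTTT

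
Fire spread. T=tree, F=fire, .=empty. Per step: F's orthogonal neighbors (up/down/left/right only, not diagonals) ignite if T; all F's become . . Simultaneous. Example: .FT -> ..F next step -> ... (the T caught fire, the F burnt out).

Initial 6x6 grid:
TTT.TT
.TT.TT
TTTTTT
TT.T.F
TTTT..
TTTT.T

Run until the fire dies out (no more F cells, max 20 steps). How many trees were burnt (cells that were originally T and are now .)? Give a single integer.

Step 1: +1 fires, +1 burnt (F count now 1)
Step 2: +2 fires, +1 burnt (F count now 2)
Step 3: +3 fires, +2 burnt (F count now 3)
Step 4: +3 fires, +3 burnt (F count now 3)
Step 5: +3 fires, +3 burnt (F count now 3)
Step 6: +6 fires, +3 burnt (F count now 6)
Step 7: +4 fires, +6 burnt (F count now 4)
Step 8: +3 fires, +4 burnt (F count now 3)
Step 9: +1 fires, +3 burnt (F count now 1)
Step 10: +0 fires, +1 burnt (F count now 0)
Fire out after step 10
Initially T: 27, now '.': 35
Total burnt (originally-T cells now '.'): 26

Answer: 26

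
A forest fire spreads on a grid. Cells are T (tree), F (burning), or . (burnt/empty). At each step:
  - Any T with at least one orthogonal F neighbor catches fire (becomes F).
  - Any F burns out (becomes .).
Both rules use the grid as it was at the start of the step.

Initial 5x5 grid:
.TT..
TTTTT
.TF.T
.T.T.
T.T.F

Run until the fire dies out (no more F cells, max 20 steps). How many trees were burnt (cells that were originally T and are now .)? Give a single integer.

Answer: 10

Derivation:
Step 1: +2 fires, +2 burnt (F count now 2)
Step 2: +4 fires, +2 burnt (F count now 4)
Step 3: +3 fires, +4 burnt (F count now 3)
Step 4: +1 fires, +3 burnt (F count now 1)
Step 5: +0 fires, +1 burnt (F count now 0)
Fire out after step 5
Initially T: 13, now '.': 22
Total burnt (originally-T cells now '.'): 10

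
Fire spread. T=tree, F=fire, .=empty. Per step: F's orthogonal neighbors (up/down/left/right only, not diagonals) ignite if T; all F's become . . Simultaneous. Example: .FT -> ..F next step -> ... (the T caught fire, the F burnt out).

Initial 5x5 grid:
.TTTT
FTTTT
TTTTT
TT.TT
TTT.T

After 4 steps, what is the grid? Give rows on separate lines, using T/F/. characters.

Step 1: 2 trees catch fire, 1 burn out
  .TTTT
  .FTTT
  FTTTT
  TT.TT
  TTT.T
Step 2: 4 trees catch fire, 2 burn out
  .FTTT
  ..FTT
  .FTTT
  FT.TT
  TTT.T
Step 3: 5 trees catch fire, 4 burn out
  ..FTT
  ...FT
  ..FTT
  .F.TT
  FTT.T
Step 4: 4 trees catch fire, 5 burn out
  ...FT
  ....F
  ...FT
  ...TT
  .FT.T

...FT
....F
...FT
...TT
.FT.T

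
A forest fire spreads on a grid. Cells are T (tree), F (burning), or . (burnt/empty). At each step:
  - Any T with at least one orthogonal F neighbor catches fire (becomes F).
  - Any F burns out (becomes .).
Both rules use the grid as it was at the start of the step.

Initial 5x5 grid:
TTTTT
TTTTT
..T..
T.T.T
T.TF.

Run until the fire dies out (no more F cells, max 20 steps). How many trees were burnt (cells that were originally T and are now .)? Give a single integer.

Step 1: +1 fires, +1 burnt (F count now 1)
Step 2: +1 fires, +1 burnt (F count now 1)
Step 3: +1 fires, +1 burnt (F count now 1)
Step 4: +1 fires, +1 burnt (F count now 1)
Step 5: +3 fires, +1 burnt (F count now 3)
Step 6: +4 fires, +3 burnt (F count now 4)
Step 7: +2 fires, +4 burnt (F count now 2)
Step 8: +0 fires, +2 burnt (F count now 0)
Fire out after step 8
Initially T: 16, now '.': 22
Total burnt (originally-T cells now '.'): 13

Answer: 13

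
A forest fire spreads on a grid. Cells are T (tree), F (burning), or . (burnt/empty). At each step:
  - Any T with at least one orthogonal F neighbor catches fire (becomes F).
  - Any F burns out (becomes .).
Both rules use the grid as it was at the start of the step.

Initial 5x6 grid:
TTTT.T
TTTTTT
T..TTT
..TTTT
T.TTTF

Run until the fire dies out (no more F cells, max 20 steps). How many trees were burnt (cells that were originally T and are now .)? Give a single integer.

Answer: 22

Derivation:
Step 1: +2 fires, +1 burnt (F count now 2)
Step 2: +3 fires, +2 burnt (F count now 3)
Step 3: +4 fires, +3 burnt (F count now 4)
Step 4: +4 fires, +4 burnt (F count now 4)
Step 5: +1 fires, +4 burnt (F count now 1)
Step 6: +2 fires, +1 burnt (F count now 2)
Step 7: +2 fires, +2 burnt (F count now 2)
Step 8: +2 fires, +2 burnt (F count now 2)
Step 9: +2 fires, +2 burnt (F count now 2)
Step 10: +0 fires, +2 burnt (F count now 0)
Fire out after step 10
Initially T: 23, now '.': 29
Total burnt (originally-T cells now '.'): 22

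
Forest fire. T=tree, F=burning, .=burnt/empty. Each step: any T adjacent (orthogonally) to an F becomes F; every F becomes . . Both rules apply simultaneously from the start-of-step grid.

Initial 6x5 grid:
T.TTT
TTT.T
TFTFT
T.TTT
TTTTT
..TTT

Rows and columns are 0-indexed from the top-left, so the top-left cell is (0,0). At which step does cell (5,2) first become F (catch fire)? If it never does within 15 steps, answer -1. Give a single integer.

Step 1: cell (5,2)='T' (+5 fires, +2 burnt)
Step 2: cell (5,2)='T' (+7 fires, +5 burnt)
Step 3: cell (5,2)='T' (+7 fires, +7 burnt)
Step 4: cell (5,2)='F' (+4 fires, +7 burnt)
  -> target ignites at step 4
Step 5: cell (5,2)='.' (+0 fires, +4 burnt)
  fire out at step 5

4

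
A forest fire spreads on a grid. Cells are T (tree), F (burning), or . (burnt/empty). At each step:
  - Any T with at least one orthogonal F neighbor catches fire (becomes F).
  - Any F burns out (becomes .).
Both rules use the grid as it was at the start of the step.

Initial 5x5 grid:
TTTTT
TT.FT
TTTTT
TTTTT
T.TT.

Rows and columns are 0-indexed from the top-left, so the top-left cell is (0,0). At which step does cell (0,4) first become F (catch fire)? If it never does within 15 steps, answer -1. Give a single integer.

Step 1: cell (0,4)='T' (+3 fires, +1 burnt)
Step 2: cell (0,4)='F' (+5 fires, +3 burnt)
  -> target ignites at step 2
Step 3: cell (0,4)='.' (+5 fires, +5 burnt)
Step 4: cell (0,4)='.' (+5 fires, +5 burnt)
Step 5: cell (0,4)='.' (+2 fires, +5 burnt)
Step 6: cell (0,4)='.' (+1 fires, +2 burnt)
Step 7: cell (0,4)='.' (+0 fires, +1 burnt)
  fire out at step 7

2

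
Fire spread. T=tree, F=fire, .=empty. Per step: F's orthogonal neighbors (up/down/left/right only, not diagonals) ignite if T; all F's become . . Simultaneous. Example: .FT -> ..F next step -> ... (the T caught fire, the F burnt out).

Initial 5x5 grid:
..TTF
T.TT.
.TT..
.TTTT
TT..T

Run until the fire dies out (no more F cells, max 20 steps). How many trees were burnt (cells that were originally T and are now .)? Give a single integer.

Step 1: +1 fires, +1 burnt (F count now 1)
Step 2: +2 fires, +1 burnt (F count now 2)
Step 3: +1 fires, +2 burnt (F count now 1)
Step 4: +1 fires, +1 burnt (F count now 1)
Step 5: +2 fires, +1 burnt (F count now 2)
Step 6: +2 fires, +2 burnt (F count now 2)
Step 7: +2 fires, +2 burnt (F count now 2)
Step 8: +2 fires, +2 burnt (F count now 2)
Step 9: +0 fires, +2 burnt (F count now 0)
Fire out after step 9
Initially T: 14, now '.': 24
Total burnt (originally-T cells now '.'): 13

Answer: 13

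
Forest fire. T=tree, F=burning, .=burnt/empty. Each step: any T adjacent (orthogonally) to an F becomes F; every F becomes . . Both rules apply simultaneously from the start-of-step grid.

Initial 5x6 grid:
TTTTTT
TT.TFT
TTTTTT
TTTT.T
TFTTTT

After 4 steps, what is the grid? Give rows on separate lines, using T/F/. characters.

Step 1: 7 trees catch fire, 2 burn out
  TTTTFT
  TT.F.F
  TTTTFT
  TFTT.T
  F.FTTT
Step 2: 8 trees catch fire, 7 burn out
  TTTF.F
  TT....
  TFTF.F
  F.FT.T
  ...FTT
Step 3: 7 trees catch fire, 8 burn out
  TTF...
  TF....
  F.F...
  ...F.F
  ....FT
Step 4: 3 trees catch fire, 7 burn out
  TF....
  F.....
  ......
  ......
  .....F

TF....
F.....
......
......
.....F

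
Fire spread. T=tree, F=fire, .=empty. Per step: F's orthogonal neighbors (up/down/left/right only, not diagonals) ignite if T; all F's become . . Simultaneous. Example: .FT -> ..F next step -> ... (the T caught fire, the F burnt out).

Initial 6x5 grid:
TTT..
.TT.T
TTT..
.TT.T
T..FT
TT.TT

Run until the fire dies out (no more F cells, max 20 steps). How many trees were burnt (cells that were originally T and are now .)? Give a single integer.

Answer: 4

Derivation:
Step 1: +2 fires, +1 burnt (F count now 2)
Step 2: +2 fires, +2 burnt (F count now 2)
Step 3: +0 fires, +2 burnt (F count now 0)
Fire out after step 3
Initially T: 18, now '.': 16
Total burnt (originally-T cells now '.'): 4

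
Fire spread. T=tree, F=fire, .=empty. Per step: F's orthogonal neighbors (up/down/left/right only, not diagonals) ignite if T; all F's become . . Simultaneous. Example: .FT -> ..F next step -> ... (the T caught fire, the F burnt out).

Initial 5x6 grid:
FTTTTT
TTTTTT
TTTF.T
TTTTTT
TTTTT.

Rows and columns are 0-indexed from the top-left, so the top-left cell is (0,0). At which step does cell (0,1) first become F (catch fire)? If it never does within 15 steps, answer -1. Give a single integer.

Step 1: cell (0,1)='F' (+5 fires, +2 burnt)
  -> target ignites at step 1
Step 2: cell (0,1)='.' (+10 fires, +5 burnt)
Step 3: cell (0,1)='.' (+7 fires, +10 burnt)
Step 4: cell (0,1)='.' (+4 fires, +7 burnt)
Step 5: cell (0,1)='.' (+0 fires, +4 burnt)
  fire out at step 5

1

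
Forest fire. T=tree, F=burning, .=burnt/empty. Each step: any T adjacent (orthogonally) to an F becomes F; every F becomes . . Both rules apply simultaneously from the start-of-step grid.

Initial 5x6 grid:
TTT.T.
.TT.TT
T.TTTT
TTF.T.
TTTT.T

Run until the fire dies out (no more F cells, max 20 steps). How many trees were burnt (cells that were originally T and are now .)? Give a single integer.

Step 1: +3 fires, +1 burnt (F count now 3)
Step 2: +5 fires, +3 burnt (F count now 5)
Step 3: +5 fires, +5 burnt (F count now 5)
Step 4: +4 fires, +5 burnt (F count now 4)
Step 5: +3 fires, +4 burnt (F count now 3)
Step 6: +0 fires, +3 burnt (F count now 0)
Fire out after step 6
Initially T: 21, now '.': 29
Total burnt (originally-T cells now '.'): 20

Answer: 20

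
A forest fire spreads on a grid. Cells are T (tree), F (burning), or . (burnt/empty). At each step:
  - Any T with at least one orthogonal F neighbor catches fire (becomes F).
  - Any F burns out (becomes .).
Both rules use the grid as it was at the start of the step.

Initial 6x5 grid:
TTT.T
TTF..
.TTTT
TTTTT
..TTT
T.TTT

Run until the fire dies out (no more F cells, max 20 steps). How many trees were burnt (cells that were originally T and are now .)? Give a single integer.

Step 1: +3 fires, +1 burnt (F count now 3)
Step 2: +5 fires, +3 burnt (F count now 5)
Step 3: +5 fires, +5 burnt (F count now 5)
Step 4: +4 fires, +5 burnt (F count now 4)
Step 5: +2 fires, +4 burnt (F count now 2)
Step 6: +1 fires, +2 burnt (F count now 1)
Step 7: +0 fires, +1 burnt (F count now 0)
Fire out after step 7
Initially T: 22, now '.': 28
Total burnt (originally-T cells now '.'): 20

Answer: 20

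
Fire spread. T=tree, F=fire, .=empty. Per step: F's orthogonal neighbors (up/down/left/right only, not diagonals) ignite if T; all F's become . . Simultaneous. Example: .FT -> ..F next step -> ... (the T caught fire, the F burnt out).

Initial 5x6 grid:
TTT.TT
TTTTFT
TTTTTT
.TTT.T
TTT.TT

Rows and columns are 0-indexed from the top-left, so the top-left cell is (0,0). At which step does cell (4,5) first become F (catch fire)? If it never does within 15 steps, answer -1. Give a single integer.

Step 1: cell (4,5)='T' (+4 fires, +1 burnt)
Step 2: cell (4,5)='T' (+4 fires, +4 burnt)
Step 3: cell (4,5)='T' (+5 fires, +4 burnt)
Step 4: cell (4,5)='F' (+5 fires, +5 burnt)
  -> target ignites at step 4
Step 5: cell (4,5)='.' (+5 fires, +5 burnt)
Step 6: cell (4,5)='.' (+1 fires, +5 burnt)
Step 7: cell (4,5)='.' (+1 fires, +1 burnt)
Step 8: cell (4,5)='.' (+0 fires, +1 burnt)
  fire out at step 8

4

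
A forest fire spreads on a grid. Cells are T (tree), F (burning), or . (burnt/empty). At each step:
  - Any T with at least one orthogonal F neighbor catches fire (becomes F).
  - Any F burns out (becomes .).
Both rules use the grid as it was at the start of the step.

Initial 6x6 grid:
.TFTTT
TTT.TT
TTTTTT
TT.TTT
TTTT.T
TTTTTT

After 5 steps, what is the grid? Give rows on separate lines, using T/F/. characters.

Step 1: 3 trees catch fire, 1 burn out
  .F.FTT
  TTF.TT
  TTTTTT
  TT.TTT
  TTTT.T
  TTTTTT
Step 2: 3 trees catch fire, 3 burn out
  ....FT
  TF..TT
  TTFTTT
  TT.TTT
  TTTT.T
  TTTTTT
Step 3: 5 trees catch fire, 3 burn out
  .....F
  F...FT
  TF.FTT
  TT.TTT
  TTTT.T
  TTTTTT
Step 4: 5 trees catch fire, 5 burn out
  ......
  .....F
  F...FT
  TF.FTT
  TTTT.T
  TTTTTT
Step 5: 5 trees catch fire, 5 burn out
  ......
  ......
  .....F
  F...FT
  TFTF.T
  TTTTTT

......
......
.....F
F...FT
TFTF.T
TTTTTT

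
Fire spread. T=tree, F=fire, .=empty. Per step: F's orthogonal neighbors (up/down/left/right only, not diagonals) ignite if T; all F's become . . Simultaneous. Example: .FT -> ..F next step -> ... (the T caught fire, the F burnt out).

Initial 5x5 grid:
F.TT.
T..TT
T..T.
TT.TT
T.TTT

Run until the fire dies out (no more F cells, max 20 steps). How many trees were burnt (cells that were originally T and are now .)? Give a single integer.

Answer: 5

Derivation:
Step 1: +1 fires, +1 burnt (F count now 1)
Step 2: +1 fires, +1 burnt (F count now 1)
Step 3: +1 fires, +1 burnt (F count now 1)
Step 4: +2 fires, +1 burnt (F count now 2)
Step 5: +0 fires, +2 burnt (F count now 0)
Fire out after step 5
Initially T: 15, now '.': 15
Total burnt (originally-T cells now '.'): 5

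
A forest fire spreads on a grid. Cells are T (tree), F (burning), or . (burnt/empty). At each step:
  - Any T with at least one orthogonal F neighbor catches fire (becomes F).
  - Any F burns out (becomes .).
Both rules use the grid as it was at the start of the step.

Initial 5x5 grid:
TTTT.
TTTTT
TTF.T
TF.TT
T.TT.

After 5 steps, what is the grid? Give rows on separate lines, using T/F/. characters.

Step 1: 3 trees catch fire, 2 burn out
  TTTT.
  TTFTT
  TF..T
  F..TT
  T.TT.
Step 2: 5 trees catch fire, 3 burn out
  TTFT.
  TF.FT
  F...T
  ...TT
  F.TT.
Step 3: 4 trees catch fire, 5 burn out
  TF.F.
  F...F
  ....T
  ...TT
  ..TT.
Step 4: 2 trees catch fire, 4 burn out
  F....
  .....
  ....F
  ...TT
  ..TT.
Step 5: 1 trees catch fire, 2 burn out
  .....
  .....
  .....
  ...TF
  ..TT.

.....
.....
.....
...TF
..TT.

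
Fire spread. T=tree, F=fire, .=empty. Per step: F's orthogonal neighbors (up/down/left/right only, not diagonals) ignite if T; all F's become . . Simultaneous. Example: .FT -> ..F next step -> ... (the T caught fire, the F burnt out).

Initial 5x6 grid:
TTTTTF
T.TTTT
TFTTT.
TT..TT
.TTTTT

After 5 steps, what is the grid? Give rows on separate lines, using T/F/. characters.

Step 1: 5 trees catch fire, 2 burn out
  TTTTF.
  T.TTTF
  F.FTT.
  TF..TT
  .TTTTT
Step 2: 7 trees catch fire, 5 burn out
  TTTF..
  F.FTF.
  ...FT.
  F...TT
  .FTTTT
Step 3: 5 trees catch fire, 7 burn out
  FTF...
  ...F..
  ....F.
  ....TT
  ..FTTT
Step 4: 3 trees catch fire, 5 burn out
  .F....
  ......
  ......
  ....FT
  ...FTT
Step 5: 2 trees catch fire, 3 burn out
  ......
  ......
  ......
  .....F
  ....FT

......
......
......
.....F
....FT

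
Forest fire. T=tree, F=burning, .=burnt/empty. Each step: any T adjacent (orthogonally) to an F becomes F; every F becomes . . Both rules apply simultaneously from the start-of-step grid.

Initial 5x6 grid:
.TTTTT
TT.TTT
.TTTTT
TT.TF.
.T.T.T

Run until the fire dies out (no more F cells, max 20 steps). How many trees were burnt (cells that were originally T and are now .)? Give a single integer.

Step 1: +2 fires, +1 burnt (F count now 2)
Step 2: +4 fires, +2 burnt (F count now 4)
Step 3: +4 fires, +4 burnt (F count now 4)
Step 4: +3 fires, +4 burnt (F count now 3)
Step 5: +3 fires, +3 burnt (F count now 3)
Step 6: +4 fires, +3 burnt (F count now 4)
Step 7: +0 fires, +4 burnt (F count now 0)
Fire out after step 7
Initially T: 21, now '.': 29
Total burnt (originally-T cells now '.'): 20

Answer: 20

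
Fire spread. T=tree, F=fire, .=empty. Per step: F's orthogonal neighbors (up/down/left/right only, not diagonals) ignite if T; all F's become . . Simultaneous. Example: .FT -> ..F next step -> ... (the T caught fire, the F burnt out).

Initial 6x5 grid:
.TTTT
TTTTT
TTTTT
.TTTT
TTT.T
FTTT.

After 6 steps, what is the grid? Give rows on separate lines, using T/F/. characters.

Step 1: 2 trees catch fire, 1 burn out
  .TTTT
  TTTTT
  TTTTT
  .TTTT
  FTT.T
  .FTT.
Step 2: 2 trees catch fire, 2 burn out
  .TTTT
  TTTTT
  TTTTT
  .TTTT
  .FT.T
  ..FT.
Step 3: 3 trees catch fire, 2 burn out
  .TTTT
  TTTTT
  TTTTT
  .FTTT
  ..F.T
  ...F.
Step 4: 2 trees catch fire, 3 burn out
  .TTTT
  TTTTT
  TFTTT
  ..FTT
  ....T
  .....
Step 5: 4 trees catch fire, 2 burn out
  .TTTT
  TFTTT
  F.FTT
  ...FT
  ....T
  .....
Step 6: 5 trees catch fire, 4 burn out
  .FTTT
  F.FTT
  ...FT
  ....F
  ....T
  .....

.FTTT
F.FTT
...FT
....F
....T
.....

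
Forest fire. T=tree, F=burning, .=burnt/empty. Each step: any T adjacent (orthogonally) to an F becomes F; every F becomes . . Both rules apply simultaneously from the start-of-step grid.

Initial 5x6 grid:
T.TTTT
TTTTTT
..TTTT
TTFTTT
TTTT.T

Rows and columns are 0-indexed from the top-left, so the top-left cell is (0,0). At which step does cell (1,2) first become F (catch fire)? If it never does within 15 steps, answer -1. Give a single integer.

Step 1: cell (1,2)='T' (+4 fires, +1 burnt)
Step 2: cell (1,2)='F' (+6 fires, +4 burnt)
  -> target ignites at step 2
Step 3: cell (1,2)='.' (+6 fires, +6 burnt)
Step 4: cell (1,2)='.' (+5 fires, +6 burnt)
Step 5: cell (1,2)='.' (+3 fires, +5 burnt)
Step 6: cell (1,2)='.' (+1 fires, +3 burnt)
Step 7: cell (1,2)='.' (+0 fires, +1 burnt)
  fire out at step 7

2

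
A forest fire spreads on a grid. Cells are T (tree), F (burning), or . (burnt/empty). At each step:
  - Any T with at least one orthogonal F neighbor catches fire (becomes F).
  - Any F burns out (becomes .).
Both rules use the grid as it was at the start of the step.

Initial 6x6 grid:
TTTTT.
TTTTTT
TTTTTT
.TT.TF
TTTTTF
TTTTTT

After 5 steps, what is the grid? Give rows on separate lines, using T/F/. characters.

Step 1: 4 trees catch fire, 2 burn out
  TTTTT.
  TTTTTT
  TTTTTF
  .TT.F.
  TTTTF.
  TTTTTF
Step 2: 4 trees catch fire, 4 burn out
  TTTTT.
  TTTTTF
  TTTTF.
  .TT...
  TTTF..
  TTTTF.
Step 3: 4 trees catch fire, 4 burn out
  TTTTT.
  TTTTF.
  TTTF..
  .TT...
  TTF...
  TTTF..
Step 4: 6 trees catch fire, 4 burn out
  TTTTF.
  TTTF..
  TTF...
  .TF...
  TF....
  TTF...
Step 5: 6 trees catch fire, 6 burn out
  TTTF..
  TTF...
  TF....
  .F....
  F.....
  TF....

TTTF..
TTF...
TF....
.F....
F.....
TF....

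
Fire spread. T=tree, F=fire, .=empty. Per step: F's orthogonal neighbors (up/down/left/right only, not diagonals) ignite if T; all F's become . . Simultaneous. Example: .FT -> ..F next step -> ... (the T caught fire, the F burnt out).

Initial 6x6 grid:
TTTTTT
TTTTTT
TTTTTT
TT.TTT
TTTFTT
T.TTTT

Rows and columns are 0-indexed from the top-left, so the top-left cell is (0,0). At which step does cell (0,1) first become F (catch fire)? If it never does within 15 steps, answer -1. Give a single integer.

Step 1: cell (0,1)='T' (+4 fires, +1 burnt)
Step 2: cell (0,1)='T' (+6 fires, +4 burnt)
Step 3: cell (0,1)='T' (+7 fires, +6 burnt)
Step 4: cell (0,1)='T' (+7 fires, +7 burnt)
Step 5: cell (0,1)='T' (+5 fires, +7 burnt)
Step 6: cell (0,1)='F' (+3 fires, +5 burnt)
  -> target ignites at step 6
Step 7: cell (0,1)='.' (+1 fires, +3 burnt)
Step 8: cell (0,1)='.' (+0 fires, +1 burnt)
  fire out at step 8

6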